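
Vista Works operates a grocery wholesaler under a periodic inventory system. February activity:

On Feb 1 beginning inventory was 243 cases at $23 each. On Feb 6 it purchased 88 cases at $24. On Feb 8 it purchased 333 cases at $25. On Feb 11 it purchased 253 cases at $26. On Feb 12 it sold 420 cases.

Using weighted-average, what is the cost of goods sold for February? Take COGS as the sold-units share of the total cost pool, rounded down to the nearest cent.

Feb 12, sell 420: 420/917 × $22,604.00 → $10,352.97
Ending inventory (cost pool remaining) = $12,251.03

COGS = $10,352.97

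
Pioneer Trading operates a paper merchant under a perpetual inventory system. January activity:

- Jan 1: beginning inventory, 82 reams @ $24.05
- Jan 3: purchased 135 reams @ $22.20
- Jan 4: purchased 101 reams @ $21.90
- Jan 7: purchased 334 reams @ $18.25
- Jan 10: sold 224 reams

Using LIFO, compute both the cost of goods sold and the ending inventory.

COGS = $4,088.00; ending inventory = $9,188.50

Jan 10, 224 sold [LIFO — newest first]: 224 @ $18.25 = $4,088.00
Ending inventory: 82 @ $24.05 + 135 @ $22.20 + 101 @ $21.90 + 110 @ $18.25 = $9,188.50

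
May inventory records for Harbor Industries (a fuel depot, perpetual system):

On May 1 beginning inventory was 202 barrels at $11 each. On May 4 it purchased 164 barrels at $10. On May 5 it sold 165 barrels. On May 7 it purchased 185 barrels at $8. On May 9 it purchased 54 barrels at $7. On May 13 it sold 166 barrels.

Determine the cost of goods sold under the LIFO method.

May 5, 165 sold [LIFO — newest first]: 164 @ $10 + 1 @ $11 = $1,651
May 13, 166 sold [LIFO — newest first]: 54 @ $7 + 112 @ $8 = $1,274
Total COGS = $1,651 + $1,274 = $2,925
Ending inventory: 201 @ $11 + 73 @ $8 = $2,795

COGS = $2,925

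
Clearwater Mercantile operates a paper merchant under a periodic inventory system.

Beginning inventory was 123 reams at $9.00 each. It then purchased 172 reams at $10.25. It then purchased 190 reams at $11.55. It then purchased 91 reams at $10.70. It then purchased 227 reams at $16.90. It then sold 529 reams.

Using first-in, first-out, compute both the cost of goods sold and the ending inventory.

COGS = $5,535.30; ending inventory = $4,339.20

Sale 1 (529) [FIFO — oldest first]: 123 @ $9.00 + 172 @ $10.25 + 190 @ $11.55 + 44 @ $10.70 = $5,535.30
Ending inventory: 47 @ $10.70 + 227 @ $16.90 = $4,339.20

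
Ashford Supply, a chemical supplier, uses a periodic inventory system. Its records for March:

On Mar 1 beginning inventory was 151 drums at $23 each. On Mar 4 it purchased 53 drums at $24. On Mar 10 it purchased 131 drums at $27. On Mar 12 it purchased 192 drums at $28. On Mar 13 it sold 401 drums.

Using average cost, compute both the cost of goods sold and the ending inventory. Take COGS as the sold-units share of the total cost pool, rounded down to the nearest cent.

COGS = $10,392.51; ending inventory = $3,265.49

Mar 13, sell 401: 401/527 × $13,658.00 → $10,392.51
Ending inventory (cost pool remaining) = $3,265.49
Check: goods available $13,658.00 = COGS $10,392.51 + ending $3,265.49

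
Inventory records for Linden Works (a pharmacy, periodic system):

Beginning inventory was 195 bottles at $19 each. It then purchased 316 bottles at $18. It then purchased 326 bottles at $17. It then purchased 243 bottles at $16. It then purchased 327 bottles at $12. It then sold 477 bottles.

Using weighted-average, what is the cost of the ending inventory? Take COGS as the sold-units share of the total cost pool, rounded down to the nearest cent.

Sale 1, sell 477: 477/1407 × $22,747.00 → $7,711.66
Ending inventory (cost pool remaining) = $15,035.34
Check: goods available $22,747.00 = COGS $7,711.66 + ending $15,035.34

Ending inventory = $15,035.34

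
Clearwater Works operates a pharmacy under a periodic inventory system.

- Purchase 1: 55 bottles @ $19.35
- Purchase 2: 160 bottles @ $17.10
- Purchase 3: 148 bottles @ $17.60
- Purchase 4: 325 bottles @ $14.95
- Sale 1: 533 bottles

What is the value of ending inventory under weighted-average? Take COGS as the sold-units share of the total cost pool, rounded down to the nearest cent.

Ending inventory = $2,537.63

Sale 1, sell 533: 533/688 × $11,263.80 → $8,726.17
Ending inventory (cost pool remaining) = $2,537.63
Check: goods available $11,263.80 = COGS $8,726.17 + ending $2,537.63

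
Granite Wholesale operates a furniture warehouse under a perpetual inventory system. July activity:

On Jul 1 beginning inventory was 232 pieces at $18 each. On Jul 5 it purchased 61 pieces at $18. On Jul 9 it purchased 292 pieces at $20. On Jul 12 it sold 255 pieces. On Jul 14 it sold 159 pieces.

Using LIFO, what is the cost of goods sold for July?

COGS = $8,036

Jul 12, 255 sold [LIFO — newest first]: 255 @ $20 = $5,100
Jul 14, 159 sold [LIFO — newest first]: 37 @ $20 + 61 @ $18 + 61 @ $18 = $2,936
Total COGS = $5,100 + $2,936 = $8,036
Ending inventory: 171 @ $18 = $3,078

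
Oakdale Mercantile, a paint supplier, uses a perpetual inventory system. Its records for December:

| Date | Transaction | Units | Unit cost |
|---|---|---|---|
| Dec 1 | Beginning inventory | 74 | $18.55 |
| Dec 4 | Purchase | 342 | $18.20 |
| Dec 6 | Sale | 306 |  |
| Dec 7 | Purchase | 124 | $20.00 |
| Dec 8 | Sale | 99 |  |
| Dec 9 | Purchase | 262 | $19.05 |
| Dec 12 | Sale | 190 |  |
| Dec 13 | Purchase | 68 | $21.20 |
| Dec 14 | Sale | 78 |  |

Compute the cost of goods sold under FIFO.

Dec 6, 306 sold [FIFO — oldest first]: 74 @ $18.55 + 232 @ $18.20 = $5,595.10
Dec 8, 99 sold [FIFO — oldest first]: 99 @ $18.20 = $1,801.80
Dec 12, 190 sold [FIFO — oldest first]: 11 @ $18.20 + 124 @ $20.00 + 55 @ $19.05 = $3,727.95
Dec 14, 78 sold [FIFO — oldest first]: 78 @ $19.05 = $1,485.90
Total COGS = $5,595.10 + $1,801.80 + $3,727.95 + $1,485.90 = $12,610.75
Ending inventory: 129 @ $19.05 + 68 @ $21.20 = $3,899.05
Check: goods available $16,509.80 = COGS $12,610.75 + ending $3,899.05

COGS = $12,610.75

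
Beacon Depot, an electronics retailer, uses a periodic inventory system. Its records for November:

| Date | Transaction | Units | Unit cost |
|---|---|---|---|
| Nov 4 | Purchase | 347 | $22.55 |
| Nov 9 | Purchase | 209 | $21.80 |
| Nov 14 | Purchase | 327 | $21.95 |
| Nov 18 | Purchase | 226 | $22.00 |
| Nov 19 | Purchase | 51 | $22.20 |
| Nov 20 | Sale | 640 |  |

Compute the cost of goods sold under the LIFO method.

Nov 20, 640 sold [LIFO — newest first]: 51 @ $22.20 + 226 @ $22.00 + 327 @ $21.95 + 36 @ $21.80 = $14,066.65
Ending inventory: 347 @ $22.55 + 173 @ $21.80 = $11,596.25

COGS = $14,066.65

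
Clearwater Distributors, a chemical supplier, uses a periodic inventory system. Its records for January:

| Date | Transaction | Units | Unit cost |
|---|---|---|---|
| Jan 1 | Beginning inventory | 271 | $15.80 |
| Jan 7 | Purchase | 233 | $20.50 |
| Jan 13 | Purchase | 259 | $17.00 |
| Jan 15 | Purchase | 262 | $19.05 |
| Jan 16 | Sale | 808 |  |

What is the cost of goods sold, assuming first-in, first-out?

COGS = $14,318.55

Jan 16, 808 sold [FIFO — oldest first]: 271 @ $15.80 + 233 @ $20.50 + 259 @ $17.00 + 45 @ $19.05 = $14,318.55
Ending inventory: 217 @ $19.05 = $4,133.85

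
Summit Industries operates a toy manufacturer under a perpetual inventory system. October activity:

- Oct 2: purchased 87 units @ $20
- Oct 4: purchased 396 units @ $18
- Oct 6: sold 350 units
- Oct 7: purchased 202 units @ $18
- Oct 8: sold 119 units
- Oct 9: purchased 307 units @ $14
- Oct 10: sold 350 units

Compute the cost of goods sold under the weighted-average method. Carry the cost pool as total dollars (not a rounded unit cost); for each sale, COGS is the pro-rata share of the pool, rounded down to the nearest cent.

COGS = $14,083.98

After Oct 2: 87 on hand, pool $1,740.00 (≈ $20.0000 each)
After Oct 4: 483 on hand, pool $8,868.00 (≈ $18.3602 each)
Oct 6, sell 350: 350/483 × $8,868.00 → $6,426.08
After Oct 7: 335 on hand, pool $6,077.92 (≈ $18.1430 each)
Oct 8, sell 119: 119/335 × $6,077.92 → $2,159.02
After Oct 9: 523 on hand, pool $8,216.90 (≈ $15.7111 each)
Oct 10, sell 350: 350/523 × $8,216.90 → $5,498.88
Total COGS = $6,426.08 + $2,159.02 + $5,498.88 = $14,083.98
Ending inventory (cost pool remaining) = $2,718.02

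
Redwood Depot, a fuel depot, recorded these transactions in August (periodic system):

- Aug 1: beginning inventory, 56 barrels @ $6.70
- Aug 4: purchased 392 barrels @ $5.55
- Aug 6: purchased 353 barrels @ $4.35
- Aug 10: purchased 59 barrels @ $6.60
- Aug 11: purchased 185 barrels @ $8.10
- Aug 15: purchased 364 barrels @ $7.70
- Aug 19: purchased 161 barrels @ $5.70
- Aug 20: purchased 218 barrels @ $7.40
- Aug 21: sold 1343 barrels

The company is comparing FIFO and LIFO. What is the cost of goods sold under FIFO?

FIFO COGS: 56 @ $6.70 + 392 @ $5.55 + 353 @ $4.35 + 59 @ $6.60 + 185 @ $8.10 + 298 @ $7.70 = $8,268.85
LIFO COGS: 218 @ $7.40 + 161 @ $5.70 + 364 @ $7.70 + 185 @ $8.10 + 59 @ $6.60 + 353 @ $4.35 + 3 @ $5.55 = $8,773.80

COGS = $8,268.85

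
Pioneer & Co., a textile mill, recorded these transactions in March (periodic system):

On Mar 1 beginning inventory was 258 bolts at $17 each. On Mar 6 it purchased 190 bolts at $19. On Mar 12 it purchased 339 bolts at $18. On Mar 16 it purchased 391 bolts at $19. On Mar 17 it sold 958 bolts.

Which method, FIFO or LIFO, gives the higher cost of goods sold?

FIFO COGS: 258 @ $17 + 190 @ $19 + 339 @ $18 + 171 @ $19 = $17,347
LIFO COGS: 391 @ $19 + 339 @ $18 + 190 @ $19 + 38 @ $17 = $17,787

LIFO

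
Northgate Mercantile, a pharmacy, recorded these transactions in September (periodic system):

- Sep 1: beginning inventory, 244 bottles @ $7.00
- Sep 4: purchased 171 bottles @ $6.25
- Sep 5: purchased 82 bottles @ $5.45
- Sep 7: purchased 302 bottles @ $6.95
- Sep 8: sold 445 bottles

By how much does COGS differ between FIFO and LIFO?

$13.20

FIFO COGS: 244 @ $7.00 + 171 @ $6.25 + 30 @ $5.45 = $2,940.25
LIFO COGS: 302 @ $6.95 + 82 @ $5.45 + 61 @ $6.25 = $2,927.05
Difference = |$2,940.25 − $2,927.05| = $13.20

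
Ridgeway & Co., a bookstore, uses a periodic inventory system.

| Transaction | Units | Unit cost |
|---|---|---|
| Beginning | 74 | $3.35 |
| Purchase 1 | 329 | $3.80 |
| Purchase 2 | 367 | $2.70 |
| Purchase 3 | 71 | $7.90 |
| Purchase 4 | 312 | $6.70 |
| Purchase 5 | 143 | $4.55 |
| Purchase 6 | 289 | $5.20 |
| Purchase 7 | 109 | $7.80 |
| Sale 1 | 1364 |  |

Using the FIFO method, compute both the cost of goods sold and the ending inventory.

COGS = $6,144.55; ending inventory = $1,999.40

Sale 1 (1364) [FIFO — oldest first]: 74 @ $3.35 + 329 @ $3.80 + 367 @ $2.70 + 71 @ $7.90 + 312 @ $6.70 + 143 @ $4.55 + 68 @ $5.20 = $6,144.55
Ending inventory: 221 @ $5.20 + 109 @ $7.80 = $1,999.40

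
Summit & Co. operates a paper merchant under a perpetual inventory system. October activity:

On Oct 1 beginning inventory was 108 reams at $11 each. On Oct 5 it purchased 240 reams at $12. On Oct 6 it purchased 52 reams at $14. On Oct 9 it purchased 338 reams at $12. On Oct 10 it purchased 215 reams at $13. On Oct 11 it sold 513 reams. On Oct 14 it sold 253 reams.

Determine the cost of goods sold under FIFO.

Oct 11, 513 sold [FIFO — oldest first]: 108 @ $11 + 240 @ $12 + 52 @ $14 + 113 @ $12 = $6,152
Oct 14, 253 sold [FIFO — oldest first]: 225 @ $12 + 28 @ $13 = $3,064
Total COGS = $6,152 + $3,064 = $9,216
Ending inventory: 187 @ $13 = $2,431
Check: goods available $11,647 = COGS $9,216 + ending $2,431

COGS = $9,216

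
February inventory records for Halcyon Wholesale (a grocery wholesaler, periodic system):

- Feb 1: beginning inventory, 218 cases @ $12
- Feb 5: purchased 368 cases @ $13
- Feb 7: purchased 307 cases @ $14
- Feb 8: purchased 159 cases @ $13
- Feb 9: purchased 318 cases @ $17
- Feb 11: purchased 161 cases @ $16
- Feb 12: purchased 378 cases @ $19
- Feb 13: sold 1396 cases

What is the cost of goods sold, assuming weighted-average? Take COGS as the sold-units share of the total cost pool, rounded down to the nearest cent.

Feb 13, sell 1396: 1396/1909 × $28,929.00 → $21,154.99
Ending inventory (cost pool remaining) = $7,774.01
Check: goods available $28,929.00 = COGS $21,154.99 + ending $7,774.01

COGS = $21,154.99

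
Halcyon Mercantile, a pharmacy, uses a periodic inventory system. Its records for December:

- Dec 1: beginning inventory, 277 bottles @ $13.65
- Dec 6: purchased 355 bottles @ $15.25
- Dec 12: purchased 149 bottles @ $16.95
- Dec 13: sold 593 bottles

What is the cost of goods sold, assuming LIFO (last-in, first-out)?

Dec 13, 593 sold [LIFO — newest first]: 149 @ $16.95 + 355 @ $15.25 + 89 @ $13.65 = $9,154.15
Ending inventory: 188 @ $13.65 = $2,566.20

COGS = $9,154.15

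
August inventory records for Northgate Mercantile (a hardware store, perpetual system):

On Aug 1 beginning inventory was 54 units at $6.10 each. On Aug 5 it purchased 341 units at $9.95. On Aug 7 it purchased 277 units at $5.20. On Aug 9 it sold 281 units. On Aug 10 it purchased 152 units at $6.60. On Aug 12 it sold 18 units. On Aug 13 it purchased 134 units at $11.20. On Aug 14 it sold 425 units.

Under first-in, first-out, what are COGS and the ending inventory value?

COGS = $5,505.95; ending inventory = $2,160.80

Aug 9, 281 sold [FIFO — oldest first]: 54 @ $6.10 + 227 @ $9.95 = $2,588.05
Aug 12, 18 sold [FIFO — oldest first]: 18 @ $9.95 = $179.10
Aug 14, 425 sold [FIFO — oldest first]: 96 @ $9.95 + 277 @ $5.20 + 52 @ $6.60 = $2,738.80
Total COGS = $2,588.05 + $179.10 + $2,738.80 = $5,505.95
Ending inventory: 100 @ $6.60 + 134 @ $11.20 = $2,160.80
Check: goods available $7,666.75 = COGS $5,505.95 + ending $2,160.80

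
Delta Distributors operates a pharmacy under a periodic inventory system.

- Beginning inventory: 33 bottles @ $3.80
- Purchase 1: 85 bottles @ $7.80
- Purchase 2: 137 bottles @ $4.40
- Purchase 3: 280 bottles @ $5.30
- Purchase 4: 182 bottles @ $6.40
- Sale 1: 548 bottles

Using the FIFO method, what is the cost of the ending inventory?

Sale 1 (548) [FIFO — oldest first]: 33 @ $3.80 + 85 @ $7.80 + 137 @ $4.40 + 280 @ $5.30 + 13 @ $6.40 = $2,958.40
Ending inventory: 169 @ $6.40 = $1,081.60
Check: goods available $4,040.00 = COGS $2,958.40 + ending $1,081.60

Ending inventory = $1,081.60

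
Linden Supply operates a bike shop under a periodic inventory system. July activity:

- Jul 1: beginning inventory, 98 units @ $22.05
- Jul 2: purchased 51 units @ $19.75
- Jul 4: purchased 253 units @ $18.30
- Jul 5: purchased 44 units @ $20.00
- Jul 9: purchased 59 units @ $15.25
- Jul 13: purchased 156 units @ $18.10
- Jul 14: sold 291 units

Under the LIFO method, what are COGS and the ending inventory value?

Jul 14, 291 sold [LIFO — newest first]: 156 @ $18.10 + 59 @ $15.25 + 44 @ $20.00 + 32 @ $18.30 = $5,188.95
Ending inventory: 98 @ $22.05 + 51 @ $19.75 + 221 @ $18.30 = $7,212.45
Check: goods available $12,401.40 = COGS $5,188.95 + ending $7,212.45

COGS = $5,188.95; ending inventory = $7,212.45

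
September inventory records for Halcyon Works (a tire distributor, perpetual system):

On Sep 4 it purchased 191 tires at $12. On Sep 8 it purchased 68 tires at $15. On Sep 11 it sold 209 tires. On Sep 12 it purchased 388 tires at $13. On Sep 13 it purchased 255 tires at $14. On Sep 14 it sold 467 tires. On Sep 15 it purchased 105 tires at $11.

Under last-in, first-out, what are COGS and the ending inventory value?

Sep 11, 209 sold [LIFO — newest first]: 68 @ $15 + 141 @ $12 = $2,712
Sep 14, 467 sold [LIFO — newest first]: 255 @ $14 + 212 @ $13 = $6,326
Total COGS = $2,712 + $6,326 = $9,038
Ending inventory: 50 @ $12 + 176 @ $13 + 105 @ $11 = $4,043
Check: goods available $13,081 = COGS $9,038 + ending $4,043

COGS = $9,038; ending inventory = $4,043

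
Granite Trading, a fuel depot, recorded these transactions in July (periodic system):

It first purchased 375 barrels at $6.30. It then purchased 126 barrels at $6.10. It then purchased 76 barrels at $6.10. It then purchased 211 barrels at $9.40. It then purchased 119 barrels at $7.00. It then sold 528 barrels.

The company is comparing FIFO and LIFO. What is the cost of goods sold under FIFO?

FIFO COGS: 375 @ $6.30 + 126 @ $6.10 + 27 @ $6.10 = $3,295.80
LIFO COGS: 119 @ $7.00 + 211 @ $9.40 + 76 @ $6.10 + 122 @ $6.10 = $4,024.20

COGS = $3,295.80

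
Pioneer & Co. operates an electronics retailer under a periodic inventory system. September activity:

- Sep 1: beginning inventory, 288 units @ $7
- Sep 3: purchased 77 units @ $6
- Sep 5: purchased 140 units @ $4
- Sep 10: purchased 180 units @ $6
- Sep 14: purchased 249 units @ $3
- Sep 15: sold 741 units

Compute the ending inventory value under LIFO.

Ending inventory = $1,351

Sep 15, 741 sold [LIFO — newest first]: 249 @ $3 + 180 @ $6 + 140 @ $4 + 77 @ $6 + 95 @ $7 = $3,514
Ending inventory: 193 @ $7 = $1,351
Check: goods available $4,865 = COGS $3,514 + ending $1,351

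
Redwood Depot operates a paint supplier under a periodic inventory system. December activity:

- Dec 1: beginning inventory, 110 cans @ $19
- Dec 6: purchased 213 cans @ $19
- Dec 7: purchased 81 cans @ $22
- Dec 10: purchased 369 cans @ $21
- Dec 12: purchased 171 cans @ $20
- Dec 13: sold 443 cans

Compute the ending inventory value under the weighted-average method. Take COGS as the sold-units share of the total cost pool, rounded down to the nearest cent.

Ending inventory = $10,130.39

Dec 13, sell 443: 443/944 × $19,088.00 → $8,957.61
Ending inventory (cost pool remaining) = $10,130.39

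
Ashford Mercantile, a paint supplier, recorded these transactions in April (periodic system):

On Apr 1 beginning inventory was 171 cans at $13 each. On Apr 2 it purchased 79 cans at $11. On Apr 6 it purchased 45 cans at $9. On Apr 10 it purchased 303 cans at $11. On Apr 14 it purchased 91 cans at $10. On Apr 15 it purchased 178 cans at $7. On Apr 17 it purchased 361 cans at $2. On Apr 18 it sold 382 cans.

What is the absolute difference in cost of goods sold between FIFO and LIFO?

$3,585

FIFO COGS: 171 @ $13 + 79 @ $11 + 45 @ $9 + 87 @ $11 = $4,454
LIFO COGS: 361 @ $2 + 21 @ $7 = $869
Difference = |$4,454 − $869| = $3,585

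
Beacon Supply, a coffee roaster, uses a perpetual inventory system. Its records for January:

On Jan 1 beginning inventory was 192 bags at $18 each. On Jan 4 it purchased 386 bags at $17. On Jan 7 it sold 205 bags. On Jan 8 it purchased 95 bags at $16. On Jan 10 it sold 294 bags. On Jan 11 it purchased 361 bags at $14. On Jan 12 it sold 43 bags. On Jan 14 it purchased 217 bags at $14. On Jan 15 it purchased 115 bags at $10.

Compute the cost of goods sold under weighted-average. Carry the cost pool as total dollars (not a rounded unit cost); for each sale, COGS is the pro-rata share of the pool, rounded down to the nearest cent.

COGS = $9,214.06

After Jan 1: 192 on hand, pool $3,456.00 (≈ $18.0000 each)
After Jan 4: 578 on hand, pool $10,018.00 (≈ $17.3322 each)
Jan 7, sell 205: 205/578 × $10,018.00 → $3,553.09
After Jan 8: 468 on hand, pool $7,984.91 (≈ $17.0618 each)
Jan 10, sell 294: 294/468 × $7,984.91 → $5,016.16
After Jan 11: 535 on hand, pool $8,022.75 (≈ $14.9958 each)
Jan 12, sell 43: 43/535 × $8,022.75 → $644.81
After Jan 14: 709 on hand, pool $10,415.94 (≈ $14.6910 each)
After Jan 15: 824 on hand, pool $11,565.94 (≈ $14.0363 each)
Total COGS = $3,553.09 + $5,016.16 + $644.81 = $9,214.06
Ending inventory (cost pool remaining) = $11,565.94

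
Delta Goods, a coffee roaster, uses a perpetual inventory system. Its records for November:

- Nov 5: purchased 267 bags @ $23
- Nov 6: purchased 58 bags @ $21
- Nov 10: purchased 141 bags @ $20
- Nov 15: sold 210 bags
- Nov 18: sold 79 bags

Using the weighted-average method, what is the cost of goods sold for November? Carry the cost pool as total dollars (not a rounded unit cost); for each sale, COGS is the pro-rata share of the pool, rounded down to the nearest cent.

After Nov 5: 267 on hand, pool $6,141.00 (≈ $23.0000 each)
After Nov 6: 325 on hand, pool $7,359.00 (≈ $22.6431 each)
After Nov 10: 466 on hand, pool $10,179.00 (≈ $21.8433 each)
Nov 15, sell 210: 210/466 × $10,179.00 → $4,587.10
Nov 18, sell 79: 79/256 × $5,591.90 → $1,725.62
Total COGS = $4,587.10 + $1,725.62 = $6,312.72
Ending inventory (cost pool remaining) = $3,866.28

COGS = $6,312.72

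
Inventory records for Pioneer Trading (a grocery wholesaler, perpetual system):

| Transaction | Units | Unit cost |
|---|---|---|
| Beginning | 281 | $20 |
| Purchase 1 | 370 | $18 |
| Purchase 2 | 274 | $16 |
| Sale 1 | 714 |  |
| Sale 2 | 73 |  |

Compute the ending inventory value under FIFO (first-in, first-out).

Ending inventory = $2,208

Sale 1 (714) [FIFO — oldest first]: 281 @ $20 + 370 @ $18 + 63 @ $16 = $13,288
Sale 2 (73) [FIFO — oldest first]: 73 @ $16 = $1,168
Total COGS = $13,288 + $1,168 = $14,456
Ending inventory: 138 @ $16 = $2,208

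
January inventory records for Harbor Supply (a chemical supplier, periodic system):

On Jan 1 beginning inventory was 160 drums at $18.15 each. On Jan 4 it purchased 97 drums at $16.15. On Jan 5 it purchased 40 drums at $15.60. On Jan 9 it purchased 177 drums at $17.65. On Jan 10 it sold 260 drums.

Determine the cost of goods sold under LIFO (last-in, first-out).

COGS = $4,442.50

Jan 10, 260 sold [LIFO — newest first]: 177 @ $17.65 + 40 @ $15.60 + 43 @ $16.15 = $4,442.50
Ending inventory: 160 @ $18.15 + 54 @ $16.15 = $3,776.10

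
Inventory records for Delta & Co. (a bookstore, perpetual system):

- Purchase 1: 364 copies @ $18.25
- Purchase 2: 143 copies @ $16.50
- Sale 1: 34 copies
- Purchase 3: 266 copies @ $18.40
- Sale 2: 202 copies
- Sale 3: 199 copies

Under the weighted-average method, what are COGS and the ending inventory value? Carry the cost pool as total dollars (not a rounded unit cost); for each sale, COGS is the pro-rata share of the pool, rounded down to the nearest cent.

After Purchase 1: 364 on hand, pool $6,643.00 (≈ $18.2500 each)
After Purchase 2: 507 on hand, pool $9,002.50 (≈ $17.7564 each)
Sale 1, sell 34: 34/507 × $9,002.50 → $603.71
After Purchase 3: 739 on hand, pool $13,293.19 (≈ $17.9881 each)
Sale 2, sell 202: 202/739 × $13,293.19 → $3,633.59
Sale 3, sell 199: 199/537 × $9,659.60 → $3,579.62
Total COGS = $603.71 + $3,633.59 + $3,579.62 = $7,816.92
Ending inventory (cost pool remaining) = $6,079.98

COGS = $7,816.92; ending inventory = $6,079.98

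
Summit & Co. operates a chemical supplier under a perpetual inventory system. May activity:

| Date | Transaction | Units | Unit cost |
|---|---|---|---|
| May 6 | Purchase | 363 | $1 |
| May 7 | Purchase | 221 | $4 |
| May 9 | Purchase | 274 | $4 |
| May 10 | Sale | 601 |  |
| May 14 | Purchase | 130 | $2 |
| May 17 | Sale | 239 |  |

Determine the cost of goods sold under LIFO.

May 10, 601 sold [LIFO — newest first]: 274 @ $4 + 221 @ $4 + 106 @ $1 = $2,086
May 17, 239 sold [LIFO — newest first]: 130 @ $2 + 109 @ $1 = $369
Total COGS = $2,086 + $369 = $2,455
Ending inventory: 148 @ $1 = $148

COGS = $2,455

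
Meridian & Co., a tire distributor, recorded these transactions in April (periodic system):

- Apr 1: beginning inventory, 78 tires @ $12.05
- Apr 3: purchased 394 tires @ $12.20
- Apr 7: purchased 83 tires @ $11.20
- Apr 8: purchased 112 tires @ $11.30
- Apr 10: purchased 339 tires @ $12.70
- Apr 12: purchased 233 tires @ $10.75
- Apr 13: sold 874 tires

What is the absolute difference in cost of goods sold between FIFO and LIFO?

$260.15

FIFO COGS: 78 @ $12.05 + 394 @ $12.20 + 83 @ $11.20 + 112 @ $11.30 + 207 @ $12.70 = $10,570.80
LIFO COGS: 233 @ $10.75 + 339 @ $12.70 + 112 @ $11.30 + 83 @ $11.20 + 107 @ $12.20 = $10,310.65
Difference = |$10,570.80 − $10,310.65| = $260.15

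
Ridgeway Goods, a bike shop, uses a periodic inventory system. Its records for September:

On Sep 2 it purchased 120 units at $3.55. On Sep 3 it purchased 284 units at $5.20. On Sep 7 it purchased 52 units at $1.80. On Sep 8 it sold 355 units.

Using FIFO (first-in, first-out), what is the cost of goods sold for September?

Sep 8, 355 sold [FIFO — oldest first]: 120 @ $3.55 + 235 @ $5.20 = $1,648.00
Ending inventory: 49 @ $5.20 + 52 @ $1.80 = $348.40

COGS = $1,648.00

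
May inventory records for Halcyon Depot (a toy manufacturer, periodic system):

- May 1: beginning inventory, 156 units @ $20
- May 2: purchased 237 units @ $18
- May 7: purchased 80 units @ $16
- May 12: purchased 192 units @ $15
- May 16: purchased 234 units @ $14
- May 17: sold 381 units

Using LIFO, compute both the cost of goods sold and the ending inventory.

COGS = $5,481; ending inventory = $9,341

May 17, 381 sold [LIFO — newest first]: 234 @ $14 + 147 @ $15 = $5,481
Ending inventory: 156 @ $20 + 237 @ $18 + 80 @ $16 + 45 @ $15 = $9,341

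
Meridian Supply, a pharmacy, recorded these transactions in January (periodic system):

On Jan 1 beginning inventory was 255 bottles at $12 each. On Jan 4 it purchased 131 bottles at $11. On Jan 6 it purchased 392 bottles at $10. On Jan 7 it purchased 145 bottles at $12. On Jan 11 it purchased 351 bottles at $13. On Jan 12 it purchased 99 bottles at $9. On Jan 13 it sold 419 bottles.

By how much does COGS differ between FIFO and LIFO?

$220

FIFO COGS: 255 @ $12 + 131 @ $11 + 33 @ $10 = $4,831
LIFO COGS: 99 @ $9 + 320 @ $13 = $5,051
Difference = |$4,831 − $5,051| = $220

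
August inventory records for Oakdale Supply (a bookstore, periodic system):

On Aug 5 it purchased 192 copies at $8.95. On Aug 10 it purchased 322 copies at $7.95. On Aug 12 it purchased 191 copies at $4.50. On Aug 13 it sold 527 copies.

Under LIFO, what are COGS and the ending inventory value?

COGS = $3,544.70; ending inventory = $1,593.10

Aug 13, 527 sold [LIFO — newest first]: 191 @ $4.50 + 322 @ $7.95 + 14 @ $8.95 = $3,544.70
Ending inventory: 178 @ $8.95 = $1,593.10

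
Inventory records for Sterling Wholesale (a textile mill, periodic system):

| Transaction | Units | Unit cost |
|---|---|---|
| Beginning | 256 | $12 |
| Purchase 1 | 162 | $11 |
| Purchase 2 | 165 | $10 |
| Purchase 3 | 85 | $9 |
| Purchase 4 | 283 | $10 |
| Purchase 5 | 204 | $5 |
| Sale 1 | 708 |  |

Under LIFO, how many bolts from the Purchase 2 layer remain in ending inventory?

29

Sale 1 (708) [LIFO — newest first]: 204 @ $5 + 283 @ $10 + 85 @ $9 + 136 @ $10 = $5,975
Ending inventory: 256 @ $12 + 162 @ $11 + 29 @ $10 = $5,144
Check: goods available $11,119 = COGS $5,975 + ending $5,144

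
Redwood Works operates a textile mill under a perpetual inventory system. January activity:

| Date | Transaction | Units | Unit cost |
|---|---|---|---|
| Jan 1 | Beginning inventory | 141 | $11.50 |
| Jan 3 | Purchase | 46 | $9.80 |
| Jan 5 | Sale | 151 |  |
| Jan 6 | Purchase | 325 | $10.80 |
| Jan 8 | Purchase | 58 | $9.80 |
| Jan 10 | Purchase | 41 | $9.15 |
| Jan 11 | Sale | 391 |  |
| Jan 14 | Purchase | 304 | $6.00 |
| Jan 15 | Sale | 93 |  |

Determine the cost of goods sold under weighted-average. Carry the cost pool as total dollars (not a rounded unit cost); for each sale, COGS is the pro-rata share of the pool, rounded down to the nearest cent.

After Jan 1: 141 on hand, pool $1,621.50 (≈ $11.5000 each)
After Jan 3: 187 on hand, pool $2,072.30 (≈ $11.0818 each)
Jan 5, sell 151: 151/187 × $2,072.30 → $1,673.35
After Jan 6: 361 on hand, pool $3,908.95 (≈ $10.8281 each)
After Jan 8: 419 on hand, pool $4,477.35 (≈ $10.6858 each)
After Jan 10: 460 on hand, pool $4,852.50 (≈ $10.5489 each)
Jan 11, sell 391: 391/460 × $4,852.50 → $4,124.62
After Jan 14: 373 on hand, pool $2,551.88 (≈ $6.8415 each)
Jan 15, sell 93: 93/373 × $2,551.88 → $636.25
Total COGS = $1,673.35 + $4,124.62 + $636.25 = $6,434.22
Ending inventory (cost pool remaining) = $1,915.63

COGS = $6,434.22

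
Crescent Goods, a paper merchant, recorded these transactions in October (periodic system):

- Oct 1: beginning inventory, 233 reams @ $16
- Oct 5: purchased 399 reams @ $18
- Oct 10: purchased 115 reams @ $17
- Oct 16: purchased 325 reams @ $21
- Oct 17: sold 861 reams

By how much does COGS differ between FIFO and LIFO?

FIFO COGS: 233 @ $16 + 399 @ $18 + 115 @ $17 + 114 @ $21 = $15,259
LIFO COGS: 325 @ $21 + 115 @ $17 + 399 @ $18 + 22 @ $16 = $16,314
Difference = |$15,259 − $16,314| = $1,055

$1,055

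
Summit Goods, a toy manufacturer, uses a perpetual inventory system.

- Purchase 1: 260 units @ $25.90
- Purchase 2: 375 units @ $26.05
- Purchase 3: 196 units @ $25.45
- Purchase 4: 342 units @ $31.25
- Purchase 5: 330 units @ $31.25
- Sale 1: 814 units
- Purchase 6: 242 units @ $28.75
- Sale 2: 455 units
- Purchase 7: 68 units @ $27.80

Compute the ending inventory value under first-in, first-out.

Sale 1 (814) [FIFO — oldest first]: 260 @ $25.90 + 375 @ $26.05 + 179 @ $25.45 = $21,058.30
Sale 2 (455) [FIFO — oldest first]: 17 @ $25.45 + 342 @ $31.25 + 96 @ $31.25 = $14,120.15
Total COGS = $21,058.30 + $14,120.15 = $35,178.45
Ending inventory: 234 @ $31.25 + 242 @ $28.75 + 68 @ $27.80 = $16,160.40

Ending inventory = $16,160.40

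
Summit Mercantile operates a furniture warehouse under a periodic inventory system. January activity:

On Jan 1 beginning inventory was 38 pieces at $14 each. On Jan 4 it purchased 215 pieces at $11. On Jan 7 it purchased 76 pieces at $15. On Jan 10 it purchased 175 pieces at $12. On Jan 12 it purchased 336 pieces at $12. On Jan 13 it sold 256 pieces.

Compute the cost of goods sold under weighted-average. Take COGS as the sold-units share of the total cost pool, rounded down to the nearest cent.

Jan 13, sell 256: 256/840 × $10,169.00 → $3,099.12
Ending inventory (cost pool remaining) = $7,069.88
Check: goods available $10,169.00 = COGS $3,099.12 + ending $7,069.88

COGS = $3,099.12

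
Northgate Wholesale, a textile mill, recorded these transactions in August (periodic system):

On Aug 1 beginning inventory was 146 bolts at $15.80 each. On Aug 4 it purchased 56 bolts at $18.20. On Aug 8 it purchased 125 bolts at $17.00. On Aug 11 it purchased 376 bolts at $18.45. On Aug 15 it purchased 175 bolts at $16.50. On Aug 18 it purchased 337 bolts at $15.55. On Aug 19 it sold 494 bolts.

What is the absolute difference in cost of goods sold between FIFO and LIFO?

FIFO COGS: 146 @ $15.80 + 56 @ $18.20 + 125 @ $17.00 + 167 @ $18.45 = $8,532.15
LIFO COGS: 337 @ $15.55 + 157 @ $16.50 = $7,830.85
Difference = |$8,532.15 − $7,830.85| = $701.30

$701.30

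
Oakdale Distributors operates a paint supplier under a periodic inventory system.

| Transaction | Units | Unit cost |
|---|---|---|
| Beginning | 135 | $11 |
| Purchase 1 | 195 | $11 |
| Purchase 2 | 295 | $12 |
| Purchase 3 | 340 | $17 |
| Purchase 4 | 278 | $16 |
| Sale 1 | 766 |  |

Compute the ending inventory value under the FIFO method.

Ending inventory = $7,831

Sale 1 (766) [FIFO — oldest first]: 135 @ $11 + 195 @ $11 + 295 @ $12 + 141 @ $17 = $9,567
Ending inventory: 199 @ $17 + 278 @ $16 = $7,831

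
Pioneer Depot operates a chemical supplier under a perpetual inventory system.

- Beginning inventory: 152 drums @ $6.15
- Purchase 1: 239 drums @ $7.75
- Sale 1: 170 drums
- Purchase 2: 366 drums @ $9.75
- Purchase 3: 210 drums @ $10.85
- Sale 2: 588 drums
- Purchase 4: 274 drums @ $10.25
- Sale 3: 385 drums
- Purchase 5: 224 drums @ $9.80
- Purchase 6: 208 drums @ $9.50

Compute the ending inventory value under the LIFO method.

Sale 1 (170) [LIFO — newest first]: 170 @ $7.75 = $1,317.50
Sale 2 (588) [LIFO — newest first]: 210 @ $10.85 + 366 @ $9.75 + 12 @ $7.75 = $5,940.00
Sale 3 (385) [LIFO — newest first]: 274 @ $10.25 + 57 @ $7.75 + 54 @ $6.15 = $3,582.35
Total COGS = $1,317.50 + $5,940.00 + $3,582.35 = $10,839.85
Ending inventory: 98 @ $6.15 + 224 @ $9.80 + 208 @ $9.50 = $4,773.90

Ending inventory = $4,773.90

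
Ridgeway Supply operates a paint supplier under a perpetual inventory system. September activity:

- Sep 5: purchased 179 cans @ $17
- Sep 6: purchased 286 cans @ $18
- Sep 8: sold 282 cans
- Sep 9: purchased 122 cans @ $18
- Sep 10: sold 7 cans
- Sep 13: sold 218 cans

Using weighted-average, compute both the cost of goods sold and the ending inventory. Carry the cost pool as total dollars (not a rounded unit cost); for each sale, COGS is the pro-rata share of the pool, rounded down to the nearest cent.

COGS = $8,965.47; ending inventory = $1,421.53

After Sep 5: 179 on hand, pool $3,043.00 (≈ $17.0000 each)
After Sep 6: 465 on hand, pool $8,191.00 (≈ $17.6151 each)
Sep 8, sell 282: 282/465 × $8,191.00 → $4,967.44
After Sep 9: 305 on hand, pool $5,419.56 (≈ $17.7690 each)
Sep 10, sell 7: 7/305 × $5,419.56 → $124.38
Sep 13, sell 218: 218/298 × $5,295.18 → $3,873.65
Total COGS = $4,967.44 + $124.38 + $3,873.65 = $8,965.47
Ending inventory (cost pool remaining) = $1,421.53
Check: goods available $10,387.00 = COGS $8,965.47 + ending $1,421.53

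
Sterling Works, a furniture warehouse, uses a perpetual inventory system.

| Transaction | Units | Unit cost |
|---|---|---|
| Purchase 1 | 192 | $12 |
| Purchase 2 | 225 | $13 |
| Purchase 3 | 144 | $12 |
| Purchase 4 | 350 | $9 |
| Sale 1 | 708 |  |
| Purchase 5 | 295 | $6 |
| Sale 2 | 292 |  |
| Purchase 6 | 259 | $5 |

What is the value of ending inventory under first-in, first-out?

Ending inventory = $2,531

Sale 1 (708) [FIFO — oldest first]: 192 @ $12 + 225 @ $13 + 144 @ $12 + 147 @ $9 = $8,280
Sale 2 (292) [FIFO — oldest first]: 203 @ $9 + 89 @ $6 = $2,361
Total COGS = $8,280 + $2,361 = $10,641
Ending inventory: 206 @ $6 + 259 @ $5 = $2,531
Check: goods available $13,172 = COGS $10,641 + ending $2,531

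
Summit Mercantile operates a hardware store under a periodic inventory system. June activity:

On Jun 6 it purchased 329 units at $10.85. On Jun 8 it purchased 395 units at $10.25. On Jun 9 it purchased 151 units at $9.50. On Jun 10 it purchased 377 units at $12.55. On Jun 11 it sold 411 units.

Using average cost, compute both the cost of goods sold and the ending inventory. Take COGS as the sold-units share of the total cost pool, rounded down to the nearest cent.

COGS = $4,525.02; ending inventory = $9,259.23

Jun 11, sell 411: 411/1252 × $13,784.25 → $4,525.02
Ending inventory (cost pool remaining) = $9,259.23
Check: goods available $13,784.25 = COGS $4,525.02 + ending $9,259.23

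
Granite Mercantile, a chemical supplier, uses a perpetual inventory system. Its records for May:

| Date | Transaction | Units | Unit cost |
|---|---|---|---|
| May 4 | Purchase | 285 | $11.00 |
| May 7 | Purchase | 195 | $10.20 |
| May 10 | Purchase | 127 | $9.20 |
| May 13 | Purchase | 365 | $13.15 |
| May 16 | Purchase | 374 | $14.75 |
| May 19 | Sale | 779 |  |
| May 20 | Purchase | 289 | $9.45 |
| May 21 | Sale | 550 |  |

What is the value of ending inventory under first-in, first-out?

Ending inventory = $2,981.80

May 19, 779 sold [FIFO — oldest first]: 285 @ $11.00 + 195 @ $10.20 + 127 @ $9.20 + 172 @ $13.15 = $8,554.20
May 21, 550 sold [FIFO — oldest first]: 193 @ $13.15 + 357 @ $14.75 = $7,803.70
Total COGS = $8,554.20 + $7,803.70 = $16,357.90
Ending inventory: 17 @ $14.75 + 289 @ $9.45 = $2,981.80
Check: goods available $19,339.70 = COGS $16,357.90 + ending $2,981.80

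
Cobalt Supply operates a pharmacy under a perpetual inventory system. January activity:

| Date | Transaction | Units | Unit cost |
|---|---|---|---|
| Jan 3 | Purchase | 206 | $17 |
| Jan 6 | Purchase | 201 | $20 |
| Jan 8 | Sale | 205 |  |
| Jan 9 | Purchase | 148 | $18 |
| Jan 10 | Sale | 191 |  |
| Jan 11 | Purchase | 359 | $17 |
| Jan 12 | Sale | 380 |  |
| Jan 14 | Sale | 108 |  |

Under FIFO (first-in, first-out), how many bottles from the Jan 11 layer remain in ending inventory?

30

Jan 8, 205 sold [FIFO — oldest first]: 205 @ $17 = $3,485
Jan 10, 191 sold [FIFO — oldest first]: 1 @ $17 + 190 @ $20 = $3,817
Jan 12, 380 sold [FIFO — oldest first]: 11 @ $20 + 148 @ $18 + 221 @ $17 = $6,641
Jan 14, 108 sold [FIFO — oldest first]: 108 @ $17 = $1,836
Total COGS = $3,485 + $3,817 + $6,641 + $1,836 = $15,779
Ending inventory: 30 @ $17 = $510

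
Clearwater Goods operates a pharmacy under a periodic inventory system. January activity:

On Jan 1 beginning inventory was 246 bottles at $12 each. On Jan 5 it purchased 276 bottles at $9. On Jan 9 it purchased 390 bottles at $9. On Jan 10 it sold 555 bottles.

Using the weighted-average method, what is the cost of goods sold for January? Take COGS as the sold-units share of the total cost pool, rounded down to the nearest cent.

COGS = $5,444.11

Jan 10, sell 555: 555/912 × $8,946.00 → $5,444.11
Ending inventory (cost pool remaining) = $3,501.89
Check: goods available $8,946.00 = COGS $5,444.11 + ending $3,501.89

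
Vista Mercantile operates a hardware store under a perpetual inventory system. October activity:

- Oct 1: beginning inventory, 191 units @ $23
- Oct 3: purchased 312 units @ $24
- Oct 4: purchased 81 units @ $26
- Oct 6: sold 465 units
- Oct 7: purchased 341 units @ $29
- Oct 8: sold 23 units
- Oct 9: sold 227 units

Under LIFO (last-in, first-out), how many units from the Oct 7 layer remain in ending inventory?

Oct 6, 465 sold [LIFO — newest first]: 81 @ $26 + 312 @ $24 + 72 @ $23 = $11,250
Oct 8, 23 sold [LIFO — newest first]: 23 @ $29 = $667
Oct 9, 227 sold [LIFO — newest first]: 227 @ $29 = $6,583
Total COGS = $11,250 + $667 + $6,583 = $18,500
Ending inventory: 119 @ $23 + 91 @ $29 = $5,376

91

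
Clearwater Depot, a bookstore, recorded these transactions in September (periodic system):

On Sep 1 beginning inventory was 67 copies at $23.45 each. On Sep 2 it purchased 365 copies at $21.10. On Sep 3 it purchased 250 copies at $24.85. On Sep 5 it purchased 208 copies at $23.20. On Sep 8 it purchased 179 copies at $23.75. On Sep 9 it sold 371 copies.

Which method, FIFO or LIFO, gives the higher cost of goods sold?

FIFO COGS: 67 @ $23.45 + 304 @ $21.10 = $7,985.55
LIFO COGS: 179 @ $23.75 + 192 @ $23.20 = $8,705.65

LIFO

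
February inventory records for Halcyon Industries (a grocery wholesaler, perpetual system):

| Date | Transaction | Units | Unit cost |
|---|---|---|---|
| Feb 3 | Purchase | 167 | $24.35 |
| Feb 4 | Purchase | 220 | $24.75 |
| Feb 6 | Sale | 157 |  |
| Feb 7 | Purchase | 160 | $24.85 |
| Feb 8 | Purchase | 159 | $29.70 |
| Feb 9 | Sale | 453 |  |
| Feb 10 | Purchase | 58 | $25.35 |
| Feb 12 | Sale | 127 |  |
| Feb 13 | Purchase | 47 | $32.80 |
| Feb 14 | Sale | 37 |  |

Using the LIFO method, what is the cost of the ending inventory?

Ending inventory = $985.45

Feb 6, 157 sold [LIFO — newest first]: 157 @ $24.75 = $3,885.75
Feb 9, 453 sold [LIFO — newest first]: 159 @ $29.70 + 160 @ $24.85 + 63 @ $24.75 + 71 @ $24.35 = $11,986.40
Feb 12, 127 sold [LIFO — newest first]: 58 @ $25.35 + 69 @ $24.35 = $3,150.45
Feb 14, 37 sold [LIFO — newest first]: 37 @ $32.80 = $1,213.60
Total COGS = $3,885.75 + $11,986.40 + $3,150.45 + $1,213.60 = $20,236.20
Ending inventory: 27 @ $24.35 + 10 @ $32.80 = $985.45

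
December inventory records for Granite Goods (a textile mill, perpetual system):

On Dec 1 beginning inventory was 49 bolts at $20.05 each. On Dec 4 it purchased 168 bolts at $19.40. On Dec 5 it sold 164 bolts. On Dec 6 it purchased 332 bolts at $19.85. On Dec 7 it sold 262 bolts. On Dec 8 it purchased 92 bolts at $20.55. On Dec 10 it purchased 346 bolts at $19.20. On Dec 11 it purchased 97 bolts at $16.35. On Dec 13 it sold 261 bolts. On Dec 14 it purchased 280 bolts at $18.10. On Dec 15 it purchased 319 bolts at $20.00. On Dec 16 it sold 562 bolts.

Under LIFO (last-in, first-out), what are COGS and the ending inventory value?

COGS = $23,895.35; ending inventory = $8,504.25

Dec 5, 164 sold [LIFO — newest first]: 164 @ $19.40 = $3,181.60
Dec 7, 262 sold [LIFO — newest first]: 262 @ $19.85 = $5,200.70
Dec 13, 261 sold [LIFO — newest first]: 97 @ $16.35 + 164 @ $19.20 = $4,734.75
Dec 16, 562 sold [LIFO — newest first]: 319 @ $20.00 + 243 @ $18.10 = $10,778.30
Total COGS = $3,181.60 + $5,200.70 + $4,734.75 + $10,778.30 = $23,895.35
Ending inventory: 49 @ $20.05 + 4 @ $19.40 + 70 @ $19.85 + 92 @ $20.55 + 182 @ $19.20 + 37 @ $18.10 = $8,504.25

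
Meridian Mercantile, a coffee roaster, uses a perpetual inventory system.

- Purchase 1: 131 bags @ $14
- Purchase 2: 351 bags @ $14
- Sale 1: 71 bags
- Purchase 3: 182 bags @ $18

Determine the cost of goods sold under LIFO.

COGS = $994

Sale 1 (71) [LIFO — newest first]: 71 @ $14 = $994
Ending inventory: 131 @ $14 + 280 @ $14 + 182 @ $18 = $9,030
Check: goods available $10,024 = COGS $994 + ending $9,030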